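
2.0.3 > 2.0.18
False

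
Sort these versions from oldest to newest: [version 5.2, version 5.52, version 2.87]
[version 2.87, version 5.2, version 5.52]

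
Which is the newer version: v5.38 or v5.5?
v5.38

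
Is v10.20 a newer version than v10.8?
Yes. Version numbers are compared segment by segment as integers, not as decimals: minor version 20 > 8, so v10.20 > v10.8 (even though the decimal 10.20 < 10.8).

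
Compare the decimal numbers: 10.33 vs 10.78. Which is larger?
10.78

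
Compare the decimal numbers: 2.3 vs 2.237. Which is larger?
2.3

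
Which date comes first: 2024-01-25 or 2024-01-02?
2024-01-02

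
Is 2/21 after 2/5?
Yes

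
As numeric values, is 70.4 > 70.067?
True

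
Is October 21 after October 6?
Yes. Day 21 comes after day 6 in October — this is a date comparison, not a decimal one (the decimal 10.21 would be smaller than 10.6).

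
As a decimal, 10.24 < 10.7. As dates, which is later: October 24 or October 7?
October 24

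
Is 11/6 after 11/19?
No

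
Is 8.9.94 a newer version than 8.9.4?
Yes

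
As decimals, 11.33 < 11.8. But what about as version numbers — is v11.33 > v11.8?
True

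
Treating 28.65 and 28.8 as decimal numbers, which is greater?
28.8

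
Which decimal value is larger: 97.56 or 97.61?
97.61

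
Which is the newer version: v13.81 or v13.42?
v13.81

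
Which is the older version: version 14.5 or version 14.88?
version 14.5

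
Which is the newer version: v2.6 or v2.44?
v2.44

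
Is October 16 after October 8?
Yes. Day 16 comes after day 8 in October — this is a date comparison, not a decimal one (the decimal 10.16 would be smaller than 10.8).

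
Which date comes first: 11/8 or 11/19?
11/8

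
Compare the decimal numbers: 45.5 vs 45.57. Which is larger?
45.57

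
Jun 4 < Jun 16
True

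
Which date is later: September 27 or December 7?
December 7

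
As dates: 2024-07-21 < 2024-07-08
False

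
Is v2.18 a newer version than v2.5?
Yes. Version numbers are compared segment by segment as integers, not as decimals: minor version 18 > 5, so v2.18 > v2.5 (even though the decimal 2.18 < 2.5).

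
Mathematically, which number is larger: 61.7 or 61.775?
61.775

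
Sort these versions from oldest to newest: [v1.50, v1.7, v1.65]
[v1.7, v1.50, v1.65]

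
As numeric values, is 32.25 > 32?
True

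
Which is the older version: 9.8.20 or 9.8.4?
9.8.4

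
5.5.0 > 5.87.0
False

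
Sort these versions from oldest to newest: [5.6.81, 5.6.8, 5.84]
[5.6.8, 5.6.81, 5.84]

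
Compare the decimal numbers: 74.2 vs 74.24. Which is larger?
74.24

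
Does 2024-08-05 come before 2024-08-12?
Yes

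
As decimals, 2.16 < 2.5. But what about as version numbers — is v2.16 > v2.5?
True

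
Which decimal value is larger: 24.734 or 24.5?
24.734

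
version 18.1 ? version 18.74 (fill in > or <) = <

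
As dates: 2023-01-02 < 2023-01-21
True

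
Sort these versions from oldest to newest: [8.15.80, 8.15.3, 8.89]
[8.15.3, 8.15.80, 8.89]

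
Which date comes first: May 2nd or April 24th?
April 24th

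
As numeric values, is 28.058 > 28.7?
False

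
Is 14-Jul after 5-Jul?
Yes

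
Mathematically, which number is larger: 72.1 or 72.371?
72.371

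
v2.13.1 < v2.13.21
True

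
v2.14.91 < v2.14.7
False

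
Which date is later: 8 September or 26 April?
8 September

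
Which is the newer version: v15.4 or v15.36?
v15.36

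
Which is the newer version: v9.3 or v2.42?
v9.3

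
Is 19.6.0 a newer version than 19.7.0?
No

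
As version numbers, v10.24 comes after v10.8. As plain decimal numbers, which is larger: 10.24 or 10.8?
10.8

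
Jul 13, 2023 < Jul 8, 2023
False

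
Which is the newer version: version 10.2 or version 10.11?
version 10.11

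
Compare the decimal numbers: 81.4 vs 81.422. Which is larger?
81.422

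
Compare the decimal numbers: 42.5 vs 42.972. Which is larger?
42.972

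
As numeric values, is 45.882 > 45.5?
True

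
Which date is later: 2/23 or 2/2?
2/23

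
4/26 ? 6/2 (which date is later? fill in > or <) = <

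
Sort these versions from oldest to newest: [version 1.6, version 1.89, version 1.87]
[version 1.6, version 1.87, version 1.89]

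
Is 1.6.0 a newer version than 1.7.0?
No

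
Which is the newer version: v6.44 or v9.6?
v9.6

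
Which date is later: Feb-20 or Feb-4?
Feb-20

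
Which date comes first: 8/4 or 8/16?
8/4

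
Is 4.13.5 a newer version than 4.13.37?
No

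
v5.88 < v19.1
True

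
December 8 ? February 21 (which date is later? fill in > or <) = >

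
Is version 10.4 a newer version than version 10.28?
No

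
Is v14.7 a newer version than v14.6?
Yes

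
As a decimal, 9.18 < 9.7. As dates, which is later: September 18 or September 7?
September 18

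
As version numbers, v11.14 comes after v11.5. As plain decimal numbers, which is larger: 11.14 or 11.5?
11.5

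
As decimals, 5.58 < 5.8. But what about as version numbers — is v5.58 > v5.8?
True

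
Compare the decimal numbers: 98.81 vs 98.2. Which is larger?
98.81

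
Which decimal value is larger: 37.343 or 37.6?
37.6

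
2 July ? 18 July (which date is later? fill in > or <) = <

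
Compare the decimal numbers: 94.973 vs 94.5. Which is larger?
94.973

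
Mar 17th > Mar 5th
True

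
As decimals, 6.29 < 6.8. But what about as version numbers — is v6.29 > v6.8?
True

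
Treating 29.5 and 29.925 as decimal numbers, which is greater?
29.925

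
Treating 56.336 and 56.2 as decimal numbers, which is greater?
56.336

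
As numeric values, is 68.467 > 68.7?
False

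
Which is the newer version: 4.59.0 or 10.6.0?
10.6.0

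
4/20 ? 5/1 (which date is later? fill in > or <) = <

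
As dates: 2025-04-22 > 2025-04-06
True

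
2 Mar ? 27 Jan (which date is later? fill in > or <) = >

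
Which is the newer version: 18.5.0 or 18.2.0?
18.5.0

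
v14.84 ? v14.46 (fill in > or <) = >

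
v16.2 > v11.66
True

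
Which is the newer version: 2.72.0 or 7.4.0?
7.4.0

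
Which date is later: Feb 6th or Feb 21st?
Feb 21st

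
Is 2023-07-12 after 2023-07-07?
Yes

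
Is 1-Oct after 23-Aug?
Yes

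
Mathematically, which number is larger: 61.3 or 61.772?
61.772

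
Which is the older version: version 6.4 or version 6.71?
version 6.4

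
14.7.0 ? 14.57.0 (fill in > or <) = <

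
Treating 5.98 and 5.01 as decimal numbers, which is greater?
5.98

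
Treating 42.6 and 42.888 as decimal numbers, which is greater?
42.888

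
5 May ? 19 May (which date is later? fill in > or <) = <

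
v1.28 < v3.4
True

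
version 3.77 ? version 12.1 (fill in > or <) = <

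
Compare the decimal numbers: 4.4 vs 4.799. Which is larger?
4.799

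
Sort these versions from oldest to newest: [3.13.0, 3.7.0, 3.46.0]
[3.7.0, 3.13.0, 3.46.0]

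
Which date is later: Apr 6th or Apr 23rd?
Apr 23rd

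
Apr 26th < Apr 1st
False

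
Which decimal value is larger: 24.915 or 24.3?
24.915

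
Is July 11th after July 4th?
Yes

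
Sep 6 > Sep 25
False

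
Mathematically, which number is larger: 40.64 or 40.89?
40.89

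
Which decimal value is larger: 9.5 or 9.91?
9.91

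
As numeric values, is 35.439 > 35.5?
False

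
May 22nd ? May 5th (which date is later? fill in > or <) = >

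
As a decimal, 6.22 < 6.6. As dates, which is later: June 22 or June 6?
June 22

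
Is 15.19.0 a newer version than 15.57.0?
No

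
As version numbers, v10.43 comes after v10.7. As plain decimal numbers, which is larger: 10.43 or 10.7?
10.7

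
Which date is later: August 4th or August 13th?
August 13th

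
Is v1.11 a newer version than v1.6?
Yes. Version numbers are compared segment by segment as integers, not as decimals: minor version 11 > 6, so v1.11 > v1.6 (even though the decimal 1.11 < 1.6).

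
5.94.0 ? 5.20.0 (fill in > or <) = >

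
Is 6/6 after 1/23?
Yes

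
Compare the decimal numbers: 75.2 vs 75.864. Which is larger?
75.864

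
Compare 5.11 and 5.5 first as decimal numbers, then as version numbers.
As decimals: 5.11 < 5.5. As versions: v5.11 > v5.5 (minor version 11 > 5).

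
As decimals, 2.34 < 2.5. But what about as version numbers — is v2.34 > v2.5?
True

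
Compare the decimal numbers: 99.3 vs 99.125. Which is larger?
99.3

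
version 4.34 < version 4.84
True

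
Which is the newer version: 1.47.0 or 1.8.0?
1.47.0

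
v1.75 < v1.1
False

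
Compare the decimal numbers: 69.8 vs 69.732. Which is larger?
69.8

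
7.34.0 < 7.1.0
False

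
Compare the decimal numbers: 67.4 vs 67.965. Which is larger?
67.965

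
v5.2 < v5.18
True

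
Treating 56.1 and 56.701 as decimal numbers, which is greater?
56.701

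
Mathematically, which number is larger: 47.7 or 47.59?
47.7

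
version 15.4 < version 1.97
False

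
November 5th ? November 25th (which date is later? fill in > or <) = <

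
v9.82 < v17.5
True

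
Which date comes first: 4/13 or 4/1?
4/1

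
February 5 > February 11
False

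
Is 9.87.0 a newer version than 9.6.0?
Yes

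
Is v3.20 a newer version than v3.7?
Yes. Version numbers are compared segment by segment as integers, not as decimals: minor version 20 > 7, so v3.20 > v3.7 (even though the decimal 3.20 < 3.7).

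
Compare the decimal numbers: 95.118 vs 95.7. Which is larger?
95.7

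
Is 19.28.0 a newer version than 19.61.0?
No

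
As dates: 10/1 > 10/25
False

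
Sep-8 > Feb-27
True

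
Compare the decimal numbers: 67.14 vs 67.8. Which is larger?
67.8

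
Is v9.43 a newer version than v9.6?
Yes. Version numbers are compared segment by segment as integers, not as decimals: minor version 43 > 6, so v9.43 > v9.6 (even though the decimal 9.43 < 9.6).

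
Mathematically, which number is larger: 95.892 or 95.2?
95.892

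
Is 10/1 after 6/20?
Yes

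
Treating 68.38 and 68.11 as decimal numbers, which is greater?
68.38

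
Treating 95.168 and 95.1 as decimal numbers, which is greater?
95.168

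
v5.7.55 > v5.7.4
True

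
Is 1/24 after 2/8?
No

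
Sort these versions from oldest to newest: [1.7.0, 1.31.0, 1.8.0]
[1.7.0, 1.8.0, 1.31.0]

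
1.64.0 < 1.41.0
False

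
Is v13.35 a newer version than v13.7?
Yes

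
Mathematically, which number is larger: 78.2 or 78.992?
78.992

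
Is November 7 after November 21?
No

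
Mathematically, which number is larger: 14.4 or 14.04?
14.4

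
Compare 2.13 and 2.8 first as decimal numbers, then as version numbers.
As decimals: 2.13 < 2.8. As versions: v2.13 > v2.8 (minor version 13 > 8).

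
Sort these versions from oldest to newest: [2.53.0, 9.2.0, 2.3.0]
[2.3.0, 2.53.0, 9.2.0]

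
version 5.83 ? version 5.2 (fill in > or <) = >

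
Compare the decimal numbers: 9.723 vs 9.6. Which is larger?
9.723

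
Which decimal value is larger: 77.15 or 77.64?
77.64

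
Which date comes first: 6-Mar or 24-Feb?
24-Feb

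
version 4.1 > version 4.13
False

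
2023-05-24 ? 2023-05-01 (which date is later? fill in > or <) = >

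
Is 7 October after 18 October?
No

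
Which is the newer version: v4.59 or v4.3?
v4.59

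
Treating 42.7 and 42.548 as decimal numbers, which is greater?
42.7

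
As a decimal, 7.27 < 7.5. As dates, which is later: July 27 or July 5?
July 27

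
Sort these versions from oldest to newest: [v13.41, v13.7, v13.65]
[v13.7, v13.41, v13.65]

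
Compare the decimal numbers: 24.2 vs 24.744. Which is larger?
24.744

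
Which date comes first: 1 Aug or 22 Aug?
1 Aug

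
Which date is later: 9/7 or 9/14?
9/14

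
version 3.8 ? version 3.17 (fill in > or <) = <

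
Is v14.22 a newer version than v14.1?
Yes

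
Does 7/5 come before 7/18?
Yes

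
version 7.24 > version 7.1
True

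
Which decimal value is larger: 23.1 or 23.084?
23.1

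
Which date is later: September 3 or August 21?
September 3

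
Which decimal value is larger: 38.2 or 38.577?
38.577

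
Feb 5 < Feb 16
True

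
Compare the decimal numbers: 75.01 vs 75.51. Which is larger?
75.51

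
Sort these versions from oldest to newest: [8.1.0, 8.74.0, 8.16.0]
[8.1.0, 8.16.0, 8.74.0]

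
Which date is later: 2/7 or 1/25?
2/7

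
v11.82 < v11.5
False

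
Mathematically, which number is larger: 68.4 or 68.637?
68.637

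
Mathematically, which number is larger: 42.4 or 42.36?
42.4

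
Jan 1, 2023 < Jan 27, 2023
True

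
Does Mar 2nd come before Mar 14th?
Yes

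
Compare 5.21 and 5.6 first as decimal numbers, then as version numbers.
As decimals: 5.21 < 5.6. As versions: v5.21 > v5.6 (minor version 21 > 6).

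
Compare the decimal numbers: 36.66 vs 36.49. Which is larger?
36.66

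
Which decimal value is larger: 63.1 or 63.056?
63.1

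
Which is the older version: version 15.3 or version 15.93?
version 15.3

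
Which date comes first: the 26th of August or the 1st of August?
the 1st of August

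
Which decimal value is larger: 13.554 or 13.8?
13.8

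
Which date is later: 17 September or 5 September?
17 September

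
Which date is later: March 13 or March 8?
March 13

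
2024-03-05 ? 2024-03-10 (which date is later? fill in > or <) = <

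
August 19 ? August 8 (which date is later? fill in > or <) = >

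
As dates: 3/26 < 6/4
True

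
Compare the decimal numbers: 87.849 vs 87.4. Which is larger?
87.849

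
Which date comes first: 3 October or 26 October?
3 October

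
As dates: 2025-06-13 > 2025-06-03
True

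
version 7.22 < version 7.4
False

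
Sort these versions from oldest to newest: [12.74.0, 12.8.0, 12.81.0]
[12.8.0, 12.74.0, 12.81.0]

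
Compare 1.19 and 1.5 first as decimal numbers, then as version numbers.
As decimals: 1.19 < 1.5. As versions: v1.19 > v1.5 (minor version 19 > 5).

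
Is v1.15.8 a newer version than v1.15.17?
No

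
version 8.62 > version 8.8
True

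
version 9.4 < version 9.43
True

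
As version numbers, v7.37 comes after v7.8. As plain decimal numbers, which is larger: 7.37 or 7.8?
7.8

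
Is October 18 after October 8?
Yes. Day 18 comes after day 8 in October — this is a date comparison, not a decimal one (the decimal 10.18 would be smaller than 10.8).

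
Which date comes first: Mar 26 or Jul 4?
Mar 26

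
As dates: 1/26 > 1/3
True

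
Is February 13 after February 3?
Yes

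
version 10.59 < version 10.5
False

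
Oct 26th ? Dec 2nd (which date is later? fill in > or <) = <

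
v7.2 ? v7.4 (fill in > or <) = <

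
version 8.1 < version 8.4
True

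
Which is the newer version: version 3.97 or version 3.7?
version 3.97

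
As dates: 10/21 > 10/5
True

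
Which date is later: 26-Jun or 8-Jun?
26-Jun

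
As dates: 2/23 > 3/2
False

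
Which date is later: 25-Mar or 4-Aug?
4-Aug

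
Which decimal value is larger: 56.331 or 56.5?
56.5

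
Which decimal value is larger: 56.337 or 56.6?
56.6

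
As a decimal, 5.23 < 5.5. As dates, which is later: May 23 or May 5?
May 23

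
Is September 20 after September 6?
Yes. Day 20 comes after day 6 in September — this is a date comparison, not a decimal one (the decimal 9.20 would be smaller than 9.6).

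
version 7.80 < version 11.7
True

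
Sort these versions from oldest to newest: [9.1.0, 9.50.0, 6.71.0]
[6.71.0, 9.1.0, 9.50.0]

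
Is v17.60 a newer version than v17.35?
Yes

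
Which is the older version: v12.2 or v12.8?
v12.2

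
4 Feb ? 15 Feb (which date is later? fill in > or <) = <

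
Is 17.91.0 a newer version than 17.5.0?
Yes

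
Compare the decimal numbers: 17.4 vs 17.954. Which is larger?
17.954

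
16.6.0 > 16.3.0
True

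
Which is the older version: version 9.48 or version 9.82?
version 9.48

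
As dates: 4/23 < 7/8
True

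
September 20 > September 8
True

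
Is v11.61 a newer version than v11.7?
Yes. Version numbers are compared segment by segment as integers, not as decimals: minor version 61 > 7, so v11.61 > v11.7 (even though the decimal 11.61 < 11.7).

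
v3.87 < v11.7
True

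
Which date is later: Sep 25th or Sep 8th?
Sep 25th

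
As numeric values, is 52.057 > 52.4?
False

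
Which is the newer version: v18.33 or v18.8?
v18.33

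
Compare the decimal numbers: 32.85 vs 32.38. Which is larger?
32.85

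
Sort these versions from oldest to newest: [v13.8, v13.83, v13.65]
[v13.8, v13.65, v13.83]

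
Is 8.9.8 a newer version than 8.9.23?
No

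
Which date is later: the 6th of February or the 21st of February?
the 21st of February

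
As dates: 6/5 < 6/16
True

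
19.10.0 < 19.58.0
True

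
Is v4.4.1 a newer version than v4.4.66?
No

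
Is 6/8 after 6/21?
No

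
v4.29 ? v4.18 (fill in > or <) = >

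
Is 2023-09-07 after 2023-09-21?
No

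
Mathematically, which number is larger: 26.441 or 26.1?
26.441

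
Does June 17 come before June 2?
No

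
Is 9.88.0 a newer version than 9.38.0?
Yes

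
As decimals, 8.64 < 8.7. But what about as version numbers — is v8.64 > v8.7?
True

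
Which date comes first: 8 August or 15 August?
8 August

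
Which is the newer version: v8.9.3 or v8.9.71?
v8.9.71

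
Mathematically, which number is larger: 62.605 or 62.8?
62.8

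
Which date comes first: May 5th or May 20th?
May 5th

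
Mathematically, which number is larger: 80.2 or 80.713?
80.713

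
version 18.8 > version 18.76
False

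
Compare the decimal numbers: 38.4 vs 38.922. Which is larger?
38.922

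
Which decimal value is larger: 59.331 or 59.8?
59.8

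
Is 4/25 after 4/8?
Yes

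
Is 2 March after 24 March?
No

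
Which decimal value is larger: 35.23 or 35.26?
35.26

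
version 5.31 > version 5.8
True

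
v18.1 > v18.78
False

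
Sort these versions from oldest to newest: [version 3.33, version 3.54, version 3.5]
[version 3.5, version 3.33, version 3.54]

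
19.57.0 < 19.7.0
False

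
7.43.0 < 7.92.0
True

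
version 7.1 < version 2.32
False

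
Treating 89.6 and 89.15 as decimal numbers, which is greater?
89.6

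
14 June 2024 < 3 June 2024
False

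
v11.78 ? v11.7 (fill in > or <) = >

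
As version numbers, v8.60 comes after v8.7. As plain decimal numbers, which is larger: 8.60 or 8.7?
8.7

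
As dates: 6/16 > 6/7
True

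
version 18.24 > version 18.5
True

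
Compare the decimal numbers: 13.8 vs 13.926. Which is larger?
13.926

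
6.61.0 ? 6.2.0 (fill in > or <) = >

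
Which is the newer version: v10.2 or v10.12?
v10.12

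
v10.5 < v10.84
True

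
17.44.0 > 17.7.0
True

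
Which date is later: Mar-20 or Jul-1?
Jul-1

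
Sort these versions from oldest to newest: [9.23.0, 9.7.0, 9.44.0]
[9.7.0, 9.23.0, 9.44.0]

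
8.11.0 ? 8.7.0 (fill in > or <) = >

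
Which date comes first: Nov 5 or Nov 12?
Nov 5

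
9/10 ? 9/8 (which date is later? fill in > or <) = >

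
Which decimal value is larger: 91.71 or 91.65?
91.71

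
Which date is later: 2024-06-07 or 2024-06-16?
2024-06-16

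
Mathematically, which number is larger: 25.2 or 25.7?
25.7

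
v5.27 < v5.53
True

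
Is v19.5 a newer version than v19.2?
Yes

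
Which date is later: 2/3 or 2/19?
2/19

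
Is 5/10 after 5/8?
Yes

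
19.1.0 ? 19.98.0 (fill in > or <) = <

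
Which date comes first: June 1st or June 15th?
June 1st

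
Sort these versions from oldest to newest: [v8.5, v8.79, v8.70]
[v8.5, v8.70, v8.79]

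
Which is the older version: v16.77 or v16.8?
v16.8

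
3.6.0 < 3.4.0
False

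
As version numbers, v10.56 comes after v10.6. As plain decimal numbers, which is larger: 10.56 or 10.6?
10.6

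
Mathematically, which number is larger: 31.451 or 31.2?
31.451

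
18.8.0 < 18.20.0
True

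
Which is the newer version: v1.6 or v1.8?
v1.8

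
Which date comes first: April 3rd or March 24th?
March 24th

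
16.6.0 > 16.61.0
False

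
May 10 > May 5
True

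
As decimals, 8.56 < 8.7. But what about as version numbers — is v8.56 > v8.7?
True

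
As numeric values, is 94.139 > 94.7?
False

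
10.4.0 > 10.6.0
False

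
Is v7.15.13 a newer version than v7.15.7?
Yes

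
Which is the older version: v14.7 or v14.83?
v14.7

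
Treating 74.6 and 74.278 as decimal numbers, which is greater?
74.6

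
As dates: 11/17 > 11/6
True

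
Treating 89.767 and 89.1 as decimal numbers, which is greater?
89.767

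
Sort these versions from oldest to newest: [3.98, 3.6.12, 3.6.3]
[3.6.3, 3.6.12, 3.98]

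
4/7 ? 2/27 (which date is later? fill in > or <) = >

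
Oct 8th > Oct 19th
False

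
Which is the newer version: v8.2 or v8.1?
v8.2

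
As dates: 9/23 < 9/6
False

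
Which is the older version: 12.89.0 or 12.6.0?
12.6.0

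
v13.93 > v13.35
True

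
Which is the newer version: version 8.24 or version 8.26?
version 8.26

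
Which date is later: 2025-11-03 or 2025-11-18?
2025-11-18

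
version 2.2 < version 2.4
True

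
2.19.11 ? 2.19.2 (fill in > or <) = >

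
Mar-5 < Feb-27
False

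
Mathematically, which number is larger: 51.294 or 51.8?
51.8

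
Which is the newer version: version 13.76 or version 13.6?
version 13.76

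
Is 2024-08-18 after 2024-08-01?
Yes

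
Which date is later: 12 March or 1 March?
12 March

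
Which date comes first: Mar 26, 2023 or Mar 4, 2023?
Mar 4, 2023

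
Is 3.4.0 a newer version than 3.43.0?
No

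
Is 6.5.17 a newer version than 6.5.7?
Yes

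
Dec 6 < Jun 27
False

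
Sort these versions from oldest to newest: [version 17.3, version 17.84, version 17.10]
[version 17.3, version 17.10, version 17.84]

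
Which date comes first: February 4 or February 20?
February 4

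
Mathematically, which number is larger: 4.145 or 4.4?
4.4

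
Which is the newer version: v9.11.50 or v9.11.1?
v9.11.50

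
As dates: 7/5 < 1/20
False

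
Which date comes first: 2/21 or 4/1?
2/21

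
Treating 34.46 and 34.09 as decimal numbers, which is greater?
34.46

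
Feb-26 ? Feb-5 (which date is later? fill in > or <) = >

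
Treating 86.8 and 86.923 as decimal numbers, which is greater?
86.923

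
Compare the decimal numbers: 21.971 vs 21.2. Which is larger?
21.971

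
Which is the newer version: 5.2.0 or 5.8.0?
5.8.0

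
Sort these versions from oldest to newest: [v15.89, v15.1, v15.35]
[v15.1, v15.35, v15.89]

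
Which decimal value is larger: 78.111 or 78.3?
78.3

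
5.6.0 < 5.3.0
False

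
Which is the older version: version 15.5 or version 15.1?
version 15.1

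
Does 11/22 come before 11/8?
No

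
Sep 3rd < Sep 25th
True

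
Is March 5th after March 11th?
No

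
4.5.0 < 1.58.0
False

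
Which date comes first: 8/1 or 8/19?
8/1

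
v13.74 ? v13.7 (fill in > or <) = >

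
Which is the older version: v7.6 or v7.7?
v7.6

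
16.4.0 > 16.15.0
False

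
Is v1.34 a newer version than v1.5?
Yes. Version numbers are compared segment by segment as integers, not as decimals: minor version 34 > 5, so v1.34 > v1.5 (even though the decimal 1.34 < 1.5).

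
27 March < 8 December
True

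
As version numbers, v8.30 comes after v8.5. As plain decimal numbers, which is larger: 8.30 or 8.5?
8.5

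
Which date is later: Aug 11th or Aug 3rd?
Aug 11th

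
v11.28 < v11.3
False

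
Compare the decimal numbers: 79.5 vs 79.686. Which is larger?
79.686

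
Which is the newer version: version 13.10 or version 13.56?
version 13.56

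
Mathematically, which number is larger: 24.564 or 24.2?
24.564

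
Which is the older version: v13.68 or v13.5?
v13.5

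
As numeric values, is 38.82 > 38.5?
True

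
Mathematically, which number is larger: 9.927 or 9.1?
9.927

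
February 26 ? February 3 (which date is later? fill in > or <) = >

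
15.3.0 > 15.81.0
False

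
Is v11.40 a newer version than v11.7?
Yes. Version numbers are compared segment by segment as integers, not as decimals: minor version 40 > 7, so v11.40 > v11.7 (even though the decimal 11.40 < 11.7).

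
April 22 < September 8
True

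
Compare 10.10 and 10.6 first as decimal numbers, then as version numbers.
As decimals: 10.10 < 10.6. As versions: v10.10 > v10.6 (minor version 10 > 6).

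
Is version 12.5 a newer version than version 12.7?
No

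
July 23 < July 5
False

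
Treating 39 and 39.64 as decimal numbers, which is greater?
39.64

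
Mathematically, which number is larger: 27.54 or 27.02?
27.54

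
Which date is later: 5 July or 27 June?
5 July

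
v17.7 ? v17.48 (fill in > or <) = <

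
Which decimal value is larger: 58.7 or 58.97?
58.97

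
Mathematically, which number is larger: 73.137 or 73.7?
73.7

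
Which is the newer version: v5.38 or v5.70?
v5.70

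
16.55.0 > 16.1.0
True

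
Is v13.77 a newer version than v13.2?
Yes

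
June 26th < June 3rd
False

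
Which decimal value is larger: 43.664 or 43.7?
43.7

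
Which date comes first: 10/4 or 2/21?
2/21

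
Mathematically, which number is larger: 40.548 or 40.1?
40.548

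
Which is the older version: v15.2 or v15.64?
v15.2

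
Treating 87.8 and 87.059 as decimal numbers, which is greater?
87.8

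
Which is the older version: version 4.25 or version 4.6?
version 4.6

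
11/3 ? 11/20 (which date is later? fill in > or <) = <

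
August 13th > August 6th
True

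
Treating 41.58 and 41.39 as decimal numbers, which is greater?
41.58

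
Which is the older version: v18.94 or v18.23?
v18.23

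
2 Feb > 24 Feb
False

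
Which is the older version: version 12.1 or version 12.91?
version 12.1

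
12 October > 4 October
True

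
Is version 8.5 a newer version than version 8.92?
No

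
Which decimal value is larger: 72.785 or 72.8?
72.8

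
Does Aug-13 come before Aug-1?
No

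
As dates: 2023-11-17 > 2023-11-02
True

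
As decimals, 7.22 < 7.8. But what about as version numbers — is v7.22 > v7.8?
True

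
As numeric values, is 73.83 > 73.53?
True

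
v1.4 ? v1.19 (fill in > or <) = <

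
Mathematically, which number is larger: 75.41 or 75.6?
75.6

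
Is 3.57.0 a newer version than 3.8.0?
Yes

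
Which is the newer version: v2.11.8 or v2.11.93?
v2.11.93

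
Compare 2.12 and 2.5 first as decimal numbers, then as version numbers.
As decimals: 2.12 < 2.5. As versions: v2.12 > v2.5 (minor version 12 > 5).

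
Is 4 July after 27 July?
No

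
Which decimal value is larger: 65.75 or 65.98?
65.98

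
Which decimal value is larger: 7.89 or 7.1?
7.89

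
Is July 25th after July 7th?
Yes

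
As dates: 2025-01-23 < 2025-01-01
False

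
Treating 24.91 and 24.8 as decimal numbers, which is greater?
24.91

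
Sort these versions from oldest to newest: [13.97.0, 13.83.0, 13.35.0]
[13.35.0, 13.83.0, 13.97.0]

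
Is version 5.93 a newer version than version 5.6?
Yes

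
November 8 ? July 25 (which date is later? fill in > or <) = >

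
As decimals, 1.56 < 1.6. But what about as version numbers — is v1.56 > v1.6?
True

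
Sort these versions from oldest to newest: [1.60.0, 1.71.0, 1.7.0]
[1.7.0, 1.60.0, 1.71.0]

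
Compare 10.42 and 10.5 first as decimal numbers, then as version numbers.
As decimals: 10.42 < 10.5. As versions: v10.42 > v10.5 (minor version 42 > 5).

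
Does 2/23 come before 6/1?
Yes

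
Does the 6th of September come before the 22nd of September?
Yes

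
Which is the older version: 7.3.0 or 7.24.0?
7.3.0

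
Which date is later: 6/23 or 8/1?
8/1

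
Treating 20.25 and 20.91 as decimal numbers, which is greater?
20.91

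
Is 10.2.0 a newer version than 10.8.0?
No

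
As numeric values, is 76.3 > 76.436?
False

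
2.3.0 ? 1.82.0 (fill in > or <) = >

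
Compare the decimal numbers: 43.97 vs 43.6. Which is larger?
43.97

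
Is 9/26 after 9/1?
Yes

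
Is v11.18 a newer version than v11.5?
Yes. Version numbers are compared segment by segment as integers, not as decimals: minor version 18 > 5, so v11.18 > v11.5 (even though the decimal 11.18 < 11.5).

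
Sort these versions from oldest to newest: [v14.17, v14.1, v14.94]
[v14.1, v14.17, v14.94]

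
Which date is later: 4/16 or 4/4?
4/16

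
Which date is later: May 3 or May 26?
May 26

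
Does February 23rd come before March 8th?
Yes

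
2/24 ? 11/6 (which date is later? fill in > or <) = <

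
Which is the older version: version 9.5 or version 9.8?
version 9.5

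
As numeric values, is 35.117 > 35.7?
False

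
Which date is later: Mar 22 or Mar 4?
Mar 22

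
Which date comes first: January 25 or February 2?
January 25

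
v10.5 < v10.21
True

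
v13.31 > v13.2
True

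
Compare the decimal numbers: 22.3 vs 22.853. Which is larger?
22.853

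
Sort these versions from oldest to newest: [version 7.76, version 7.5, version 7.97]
[version 7.5, version 7.76, version 7.97]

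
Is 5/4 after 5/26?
No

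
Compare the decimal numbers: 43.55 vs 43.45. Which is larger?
43.55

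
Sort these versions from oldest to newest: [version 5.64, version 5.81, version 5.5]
[version 5.5, version 5.64, version 5.81]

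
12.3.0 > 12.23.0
False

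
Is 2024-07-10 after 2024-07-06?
Yes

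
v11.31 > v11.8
True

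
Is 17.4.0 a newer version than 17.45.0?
No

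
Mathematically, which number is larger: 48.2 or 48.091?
48.2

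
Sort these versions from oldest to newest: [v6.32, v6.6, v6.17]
[v6.6, v6.17, v6.32]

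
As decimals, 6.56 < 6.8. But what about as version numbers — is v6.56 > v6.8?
True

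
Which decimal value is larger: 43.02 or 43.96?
43.96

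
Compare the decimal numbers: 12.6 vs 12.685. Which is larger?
12.685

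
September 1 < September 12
True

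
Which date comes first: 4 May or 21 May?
4 May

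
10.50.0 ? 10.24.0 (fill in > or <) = >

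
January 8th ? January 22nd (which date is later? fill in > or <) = <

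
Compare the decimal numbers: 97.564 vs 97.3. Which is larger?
97.564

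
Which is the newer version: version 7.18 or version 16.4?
version 16.4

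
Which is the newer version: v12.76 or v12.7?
v12.76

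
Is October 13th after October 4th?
Yes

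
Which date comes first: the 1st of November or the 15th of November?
the 1st of November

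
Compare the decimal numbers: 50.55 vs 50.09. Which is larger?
50.55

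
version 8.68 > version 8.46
True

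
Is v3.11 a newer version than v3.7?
Yes. Version numbers are compared segment by segment as integers, not as decimals: minor version 11 > 7, so v3.11 > v3.7 (even though the decimal 3.11 < 3.7).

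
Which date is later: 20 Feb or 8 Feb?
20 Feb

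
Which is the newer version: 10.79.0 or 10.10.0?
10.79.0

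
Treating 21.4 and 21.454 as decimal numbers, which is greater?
21.454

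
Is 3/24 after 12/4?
No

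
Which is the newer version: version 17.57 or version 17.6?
version 17.57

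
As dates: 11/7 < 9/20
False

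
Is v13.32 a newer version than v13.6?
Yes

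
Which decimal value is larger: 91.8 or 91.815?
91.815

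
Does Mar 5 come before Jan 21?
No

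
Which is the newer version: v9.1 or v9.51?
v9.51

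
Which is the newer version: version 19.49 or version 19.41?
version 19.49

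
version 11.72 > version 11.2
True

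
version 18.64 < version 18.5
False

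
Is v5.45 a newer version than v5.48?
No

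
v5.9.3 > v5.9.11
False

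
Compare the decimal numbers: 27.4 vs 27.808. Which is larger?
27.808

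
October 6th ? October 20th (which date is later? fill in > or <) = <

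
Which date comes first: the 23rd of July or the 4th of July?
the 4th of July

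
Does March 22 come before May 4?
Yes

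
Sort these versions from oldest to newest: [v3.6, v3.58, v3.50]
[v3.6, v3.50, v3.58]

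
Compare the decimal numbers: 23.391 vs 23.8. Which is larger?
23.8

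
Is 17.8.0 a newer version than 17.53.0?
No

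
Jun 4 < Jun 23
True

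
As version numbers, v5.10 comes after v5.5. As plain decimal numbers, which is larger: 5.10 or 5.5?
5.5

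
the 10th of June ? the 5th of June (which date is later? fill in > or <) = >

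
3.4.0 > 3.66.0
False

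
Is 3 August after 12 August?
No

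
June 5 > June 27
False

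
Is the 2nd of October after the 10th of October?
No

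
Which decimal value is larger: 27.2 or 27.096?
27.2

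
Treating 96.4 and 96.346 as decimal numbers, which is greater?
96.4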